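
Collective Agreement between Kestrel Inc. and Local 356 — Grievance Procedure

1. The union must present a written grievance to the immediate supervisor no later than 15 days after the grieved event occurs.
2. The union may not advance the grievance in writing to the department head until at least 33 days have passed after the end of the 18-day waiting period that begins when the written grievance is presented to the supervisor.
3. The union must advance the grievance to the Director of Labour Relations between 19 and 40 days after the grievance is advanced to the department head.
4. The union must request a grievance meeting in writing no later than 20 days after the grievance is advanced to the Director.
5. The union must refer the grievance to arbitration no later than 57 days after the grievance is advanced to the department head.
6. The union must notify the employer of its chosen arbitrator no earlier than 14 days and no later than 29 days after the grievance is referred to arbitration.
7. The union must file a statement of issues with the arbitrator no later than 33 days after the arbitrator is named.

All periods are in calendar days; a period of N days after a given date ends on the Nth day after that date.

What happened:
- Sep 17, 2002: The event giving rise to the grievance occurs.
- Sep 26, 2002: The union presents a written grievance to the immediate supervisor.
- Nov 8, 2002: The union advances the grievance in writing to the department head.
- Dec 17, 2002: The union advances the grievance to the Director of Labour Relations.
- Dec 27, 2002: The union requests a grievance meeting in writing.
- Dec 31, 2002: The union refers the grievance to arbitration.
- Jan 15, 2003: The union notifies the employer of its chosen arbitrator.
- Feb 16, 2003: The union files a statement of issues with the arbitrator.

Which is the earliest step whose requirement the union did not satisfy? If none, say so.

Step 2

Step 1: 15 days after Sep 17, 2002 (when the grieved event occurs) is Oct 2, 2002; done Sep 26, 2002 — timely.
Step 2: the earliest permitted date is 33 days after Oct 14, 2002 (end of the 18-day waiting period, which began when the written grievance is presented to the supervisor on Sep 26, 2002), i.e. Nov 16, 2002; done Nov 8, 2002 — 8 days too early.
No need to go further; step 2 was not satisfied.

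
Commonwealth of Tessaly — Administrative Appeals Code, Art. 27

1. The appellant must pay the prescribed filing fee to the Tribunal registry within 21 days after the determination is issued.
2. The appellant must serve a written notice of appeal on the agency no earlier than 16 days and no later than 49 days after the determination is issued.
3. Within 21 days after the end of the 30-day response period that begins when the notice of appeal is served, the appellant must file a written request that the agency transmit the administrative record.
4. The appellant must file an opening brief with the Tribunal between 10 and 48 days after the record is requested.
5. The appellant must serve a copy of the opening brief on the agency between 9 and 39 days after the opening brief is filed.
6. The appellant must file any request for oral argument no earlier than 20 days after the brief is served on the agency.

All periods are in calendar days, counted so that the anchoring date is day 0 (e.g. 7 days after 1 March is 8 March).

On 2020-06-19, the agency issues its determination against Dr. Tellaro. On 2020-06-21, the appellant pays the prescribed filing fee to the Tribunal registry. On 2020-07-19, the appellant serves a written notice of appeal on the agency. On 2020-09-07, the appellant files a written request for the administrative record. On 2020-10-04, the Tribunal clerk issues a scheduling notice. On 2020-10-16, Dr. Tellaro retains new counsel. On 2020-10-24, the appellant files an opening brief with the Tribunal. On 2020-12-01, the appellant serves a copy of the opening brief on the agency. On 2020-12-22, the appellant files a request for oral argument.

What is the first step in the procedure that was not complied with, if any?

None — every step was satisfied

Step 1 — counting 21 days from 2020-06-19 (when the determination is issued) gives a deadline of 2020-07-10; done 2020-06-21 — timely.
Step 2 — 16 and 49 days from 2020-06-19 (when the determination is issued) are 2020-07-05 and 2020-08-07 respectively; 2020-07-19 falls inside that range.
Step 3 — counting 21 days from 2020-08-18 (end of the 30-day response period, which began when the notice of appeal is served on 2020-07-19) gives a deadline of 2020-09-08; done 2020-09-07 — timely.
Step 4 — 10 and 48 days from 2020-09-07 (when the record is requested) are 2020-09-17 and 2020-10-25 respectively; done 2020-10-24 — within the window.
Step 5 — 9 and 39 days from 2020-10-24 (when the opening brief is filed) are 2020-11-02 and 2020-12-02 respectively; 2020-12-01 falls inside that range.
Step 6 — must wait 20 days from 2020-12-01 (when the brief is served on the agency), so not before 2020-12-21; done 2020-12-22, after the minimum wait.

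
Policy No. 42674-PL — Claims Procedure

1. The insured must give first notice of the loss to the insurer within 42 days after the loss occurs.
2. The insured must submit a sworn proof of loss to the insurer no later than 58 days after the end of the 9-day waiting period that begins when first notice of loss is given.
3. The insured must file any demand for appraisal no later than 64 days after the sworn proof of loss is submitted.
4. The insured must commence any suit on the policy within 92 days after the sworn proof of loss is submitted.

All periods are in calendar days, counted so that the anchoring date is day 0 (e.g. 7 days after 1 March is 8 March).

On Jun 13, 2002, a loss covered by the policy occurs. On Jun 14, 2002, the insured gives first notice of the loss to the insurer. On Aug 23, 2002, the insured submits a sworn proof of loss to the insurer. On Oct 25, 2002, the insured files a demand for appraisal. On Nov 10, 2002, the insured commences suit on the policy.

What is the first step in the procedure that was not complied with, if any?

(1) due by Jun 13, 2002 + 42 days = Jul 25, 2002; completed Jun 14, 2002, before the deadline.
(2) due by Jun 23, 2002 + 58 days = Aug 20, 2002; not done until Aug 23, 2002, 3 days after the deadline.
The analysis stops there.

Step 2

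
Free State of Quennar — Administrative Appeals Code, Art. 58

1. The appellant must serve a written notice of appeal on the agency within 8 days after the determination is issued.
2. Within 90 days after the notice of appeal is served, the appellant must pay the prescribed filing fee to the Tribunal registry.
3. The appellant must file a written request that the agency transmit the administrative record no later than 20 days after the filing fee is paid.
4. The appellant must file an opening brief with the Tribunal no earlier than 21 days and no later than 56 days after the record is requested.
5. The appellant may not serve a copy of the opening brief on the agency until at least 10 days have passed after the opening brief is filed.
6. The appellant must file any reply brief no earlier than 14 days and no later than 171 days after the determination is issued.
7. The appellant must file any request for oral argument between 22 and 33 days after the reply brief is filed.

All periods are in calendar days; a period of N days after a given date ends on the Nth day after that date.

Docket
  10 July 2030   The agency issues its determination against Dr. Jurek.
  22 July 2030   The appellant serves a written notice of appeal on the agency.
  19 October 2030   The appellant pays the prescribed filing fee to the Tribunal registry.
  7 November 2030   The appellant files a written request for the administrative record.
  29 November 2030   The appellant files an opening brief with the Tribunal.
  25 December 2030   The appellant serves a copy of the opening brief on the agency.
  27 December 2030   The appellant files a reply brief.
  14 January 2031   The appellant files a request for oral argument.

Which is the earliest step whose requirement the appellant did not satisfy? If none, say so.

(1) due by 10 July 2030 + 8 days = 18 July 2030; 22 July 2030 misses that deadline by 4 days.

Step 1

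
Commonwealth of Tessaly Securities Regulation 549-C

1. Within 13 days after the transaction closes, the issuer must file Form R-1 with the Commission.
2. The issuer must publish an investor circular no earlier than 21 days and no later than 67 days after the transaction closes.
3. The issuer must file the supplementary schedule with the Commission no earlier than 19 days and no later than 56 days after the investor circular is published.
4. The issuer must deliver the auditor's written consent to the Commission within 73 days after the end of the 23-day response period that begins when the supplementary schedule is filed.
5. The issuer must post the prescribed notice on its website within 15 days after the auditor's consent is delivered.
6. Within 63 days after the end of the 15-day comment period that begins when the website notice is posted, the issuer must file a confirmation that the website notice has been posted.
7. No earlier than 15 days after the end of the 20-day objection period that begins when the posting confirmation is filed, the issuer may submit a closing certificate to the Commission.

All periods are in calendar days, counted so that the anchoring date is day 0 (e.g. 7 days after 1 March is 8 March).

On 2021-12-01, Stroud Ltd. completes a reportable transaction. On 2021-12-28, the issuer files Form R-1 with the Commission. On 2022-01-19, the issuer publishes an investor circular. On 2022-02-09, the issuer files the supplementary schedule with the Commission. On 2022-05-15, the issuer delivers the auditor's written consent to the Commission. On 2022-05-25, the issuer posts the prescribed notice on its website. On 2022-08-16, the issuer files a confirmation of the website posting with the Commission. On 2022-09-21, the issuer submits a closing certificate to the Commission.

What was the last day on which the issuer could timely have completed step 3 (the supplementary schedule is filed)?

Step 3 runs from 2022-01-19, when the investor circular is published. The window is 19–56 days after 2022-01-19; it closes on 2022-03-16.

2022-03-16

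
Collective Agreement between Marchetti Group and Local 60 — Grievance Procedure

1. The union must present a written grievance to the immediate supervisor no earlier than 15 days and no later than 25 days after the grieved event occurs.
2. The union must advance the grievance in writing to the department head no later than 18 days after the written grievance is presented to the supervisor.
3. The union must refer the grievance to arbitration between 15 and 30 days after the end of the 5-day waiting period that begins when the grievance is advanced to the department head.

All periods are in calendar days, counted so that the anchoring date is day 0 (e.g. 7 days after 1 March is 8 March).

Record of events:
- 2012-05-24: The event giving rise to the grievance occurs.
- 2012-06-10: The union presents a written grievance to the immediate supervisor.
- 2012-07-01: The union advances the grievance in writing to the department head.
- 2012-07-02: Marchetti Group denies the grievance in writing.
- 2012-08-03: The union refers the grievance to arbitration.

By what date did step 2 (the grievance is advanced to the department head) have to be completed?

Step 2 runs from 2012-06-10, when the written grievance is presented to the supervisor. 18 days after 2012-06-10 is 2012-06-28.

2012-06-28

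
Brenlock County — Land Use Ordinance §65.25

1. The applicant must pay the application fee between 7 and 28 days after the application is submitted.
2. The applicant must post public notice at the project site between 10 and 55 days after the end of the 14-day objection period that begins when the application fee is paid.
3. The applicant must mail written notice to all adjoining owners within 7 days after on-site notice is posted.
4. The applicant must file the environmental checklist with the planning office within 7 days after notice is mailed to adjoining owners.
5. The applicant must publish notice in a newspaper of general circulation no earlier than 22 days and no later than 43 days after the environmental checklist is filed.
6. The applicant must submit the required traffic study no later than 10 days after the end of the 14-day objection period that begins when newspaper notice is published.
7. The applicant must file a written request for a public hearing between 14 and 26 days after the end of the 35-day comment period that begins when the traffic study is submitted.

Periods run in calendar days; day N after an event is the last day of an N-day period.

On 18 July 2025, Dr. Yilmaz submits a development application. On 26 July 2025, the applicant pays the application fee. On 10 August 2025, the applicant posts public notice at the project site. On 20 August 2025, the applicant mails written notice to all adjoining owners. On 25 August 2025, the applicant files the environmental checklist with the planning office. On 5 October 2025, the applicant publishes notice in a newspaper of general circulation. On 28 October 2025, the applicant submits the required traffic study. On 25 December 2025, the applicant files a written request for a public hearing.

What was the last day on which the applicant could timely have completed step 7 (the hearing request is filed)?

28 December 2025

The traffic study is submitted on 28 October 2025; the 35-day comment period therefore ends 2 December 2025, and step 7 runs from that date. The window is 14–26 days after 2 December 2025; it closes on 28 December 2025.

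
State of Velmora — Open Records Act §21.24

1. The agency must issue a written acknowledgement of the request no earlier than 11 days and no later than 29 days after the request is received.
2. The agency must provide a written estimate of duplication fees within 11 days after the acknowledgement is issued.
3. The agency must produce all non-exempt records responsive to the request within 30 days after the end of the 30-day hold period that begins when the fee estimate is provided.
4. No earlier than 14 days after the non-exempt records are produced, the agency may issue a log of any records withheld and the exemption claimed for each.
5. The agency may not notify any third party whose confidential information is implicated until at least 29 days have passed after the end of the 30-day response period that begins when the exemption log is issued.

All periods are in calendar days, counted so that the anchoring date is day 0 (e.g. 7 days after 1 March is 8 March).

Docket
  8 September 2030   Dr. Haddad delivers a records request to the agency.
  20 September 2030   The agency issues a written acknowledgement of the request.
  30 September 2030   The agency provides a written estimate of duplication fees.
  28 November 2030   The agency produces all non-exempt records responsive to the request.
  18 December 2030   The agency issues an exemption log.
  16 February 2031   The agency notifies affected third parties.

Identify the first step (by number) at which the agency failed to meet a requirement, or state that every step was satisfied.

Step 1 — 11 and 29 days from 8 September 2030 (when the request is received) are 19 September 2030 and 7 October 2030 respectively; done 20 September 2030, which is between those dates.
Step 2 — counting 11 days from 20 September 2030 (when the acknowledgement is issued) gives a deadline of 1 October 2030; 30 September 2030 is within that limit.
Step 3 — counting 30 days from 30 October 2030 (end of the 30-day hold period, which began when the fee estimate is provided on 30 September 2030) gives a deadline of 29 November 2030; completed 28 November 2030, before the deadline.
Step 4 — must wait 14 days from 28 November 2030 (when the non-exempt records are produced), so not before 12 December 2030; 18 December 2030 is on or after that date.
Step 5 — must wait 29 days from 17 January 2031 (end of the 30-day response period, which began when the exemption log is issued on 18 December 2030), so not before 15 February 2031; 16 February 2031 is on or after that date.

None — every step was satisfied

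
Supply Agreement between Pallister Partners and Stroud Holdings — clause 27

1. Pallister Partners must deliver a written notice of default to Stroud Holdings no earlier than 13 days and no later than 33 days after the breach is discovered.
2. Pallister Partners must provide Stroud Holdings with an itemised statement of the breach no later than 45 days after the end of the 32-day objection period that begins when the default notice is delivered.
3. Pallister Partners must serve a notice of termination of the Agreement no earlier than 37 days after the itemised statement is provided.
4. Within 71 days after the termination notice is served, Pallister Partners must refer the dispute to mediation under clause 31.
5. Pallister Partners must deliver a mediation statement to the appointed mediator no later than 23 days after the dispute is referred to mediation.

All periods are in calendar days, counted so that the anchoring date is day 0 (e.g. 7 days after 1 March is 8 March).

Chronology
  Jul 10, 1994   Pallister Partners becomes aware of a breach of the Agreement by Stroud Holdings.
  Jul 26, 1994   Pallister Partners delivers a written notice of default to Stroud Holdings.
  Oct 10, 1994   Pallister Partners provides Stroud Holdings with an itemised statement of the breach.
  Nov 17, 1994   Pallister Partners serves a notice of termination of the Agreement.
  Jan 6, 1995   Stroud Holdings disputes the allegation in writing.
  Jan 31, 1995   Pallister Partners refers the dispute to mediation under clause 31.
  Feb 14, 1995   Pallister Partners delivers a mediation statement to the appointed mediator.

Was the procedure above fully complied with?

(1) the permitted window runs from Jul 10, 1994 + 13 = Jul 23, 1994 to Jul 10, 1994 + 33 = Aug 12, 1994; done Jul 26, 1994 — within the window.
(2) due by Aug 27, 1994 + 45 days = Oct 11, 1994; Oct 10, 1994 is within that limit.
(3) permitted from Oct 10, 1994 + 37 days = Nov 16, 1994 onward; done Nov 17, 1994 — permitted.
(4) due by Nov 17, 1994 + 71 days = Jan 27, 1995; not done until Jan 31, 1995, 4 days after the deadline.

No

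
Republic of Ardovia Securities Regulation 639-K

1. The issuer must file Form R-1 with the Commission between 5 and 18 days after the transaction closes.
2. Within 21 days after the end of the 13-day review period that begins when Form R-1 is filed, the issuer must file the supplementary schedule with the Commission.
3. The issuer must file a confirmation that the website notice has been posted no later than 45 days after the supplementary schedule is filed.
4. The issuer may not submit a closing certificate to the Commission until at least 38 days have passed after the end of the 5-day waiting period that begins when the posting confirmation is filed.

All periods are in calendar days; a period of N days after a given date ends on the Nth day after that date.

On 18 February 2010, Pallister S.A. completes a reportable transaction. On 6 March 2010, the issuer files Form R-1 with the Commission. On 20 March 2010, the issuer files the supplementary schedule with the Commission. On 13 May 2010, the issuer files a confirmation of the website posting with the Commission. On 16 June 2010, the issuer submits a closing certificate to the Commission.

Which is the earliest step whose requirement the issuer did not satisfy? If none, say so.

Step 1 — 5 and 18 days from 18 February 2010 (when the transaction closes) are 23 February 2010 and 8 March 2010 respectively; done 6 March 2010 — within the window.
Step 2 — counting 21 days from 19 March 2010 (end of the 13-day review period, which began when Form R-1 is filed on 6 March 2010) gives a deadline of 9 April 2010; completed 20 March 2010, before the deadline.
Step 3 — counting 45 days from 20 March 2010 (when the supplementary schedule is filed) gives a deadline of 4 May 2010; not done until 13 May 2010, 9 days after the deadline.

Step 3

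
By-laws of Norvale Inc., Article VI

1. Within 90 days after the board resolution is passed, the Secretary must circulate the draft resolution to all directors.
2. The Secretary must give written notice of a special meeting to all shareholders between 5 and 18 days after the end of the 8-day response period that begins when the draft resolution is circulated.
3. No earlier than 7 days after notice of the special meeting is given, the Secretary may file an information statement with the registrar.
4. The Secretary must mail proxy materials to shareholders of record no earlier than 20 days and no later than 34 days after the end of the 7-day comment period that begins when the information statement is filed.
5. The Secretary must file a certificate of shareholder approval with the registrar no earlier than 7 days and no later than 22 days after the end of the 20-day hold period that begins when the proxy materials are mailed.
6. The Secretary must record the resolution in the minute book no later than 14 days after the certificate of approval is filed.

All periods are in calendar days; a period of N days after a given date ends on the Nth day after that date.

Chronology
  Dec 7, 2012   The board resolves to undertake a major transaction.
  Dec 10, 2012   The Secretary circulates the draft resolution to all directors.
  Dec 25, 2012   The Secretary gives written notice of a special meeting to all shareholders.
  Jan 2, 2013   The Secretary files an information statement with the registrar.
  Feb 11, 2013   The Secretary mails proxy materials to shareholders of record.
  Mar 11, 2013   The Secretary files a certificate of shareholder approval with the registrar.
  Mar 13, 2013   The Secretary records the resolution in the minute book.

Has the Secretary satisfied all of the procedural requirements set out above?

Yes

(1) due by Dec 7, 2012 + 90 days = Mar 7, 2013; Dec 10, 2012 is within that limit.
(2) the permitted window runs from Dec 18, 2012 + 5 = Dec 23, 2012 to Dec 18, 2012 + 18 = Jan 5, 2013; Dec 25, 2012 falls inside that range.
(3) permitted from Dec 25, 2012 + 7 days = Jan 1, 2013 onward; Jan 2, 2013 is on or after that date.
(4) the permitted window runs from Jan 9, 2013 + 20 = Jan 29, 2013 to Jan 9, 2013 + 34 = Feb 12, 2013; done Feb 11, 2013, which is between those dates.
(5) the permitted window runs from Mar 3, 2013 + 7 = Mar 10, 2013 to Mar 3, 2013 + 22 = Mar 25, 2013; Mar 11, 2013 falls inside that range.
(6) due by Mar 11, 2013 + 14 days = Mar 25, 2013; completed Mar 13, 2013, before the deadline.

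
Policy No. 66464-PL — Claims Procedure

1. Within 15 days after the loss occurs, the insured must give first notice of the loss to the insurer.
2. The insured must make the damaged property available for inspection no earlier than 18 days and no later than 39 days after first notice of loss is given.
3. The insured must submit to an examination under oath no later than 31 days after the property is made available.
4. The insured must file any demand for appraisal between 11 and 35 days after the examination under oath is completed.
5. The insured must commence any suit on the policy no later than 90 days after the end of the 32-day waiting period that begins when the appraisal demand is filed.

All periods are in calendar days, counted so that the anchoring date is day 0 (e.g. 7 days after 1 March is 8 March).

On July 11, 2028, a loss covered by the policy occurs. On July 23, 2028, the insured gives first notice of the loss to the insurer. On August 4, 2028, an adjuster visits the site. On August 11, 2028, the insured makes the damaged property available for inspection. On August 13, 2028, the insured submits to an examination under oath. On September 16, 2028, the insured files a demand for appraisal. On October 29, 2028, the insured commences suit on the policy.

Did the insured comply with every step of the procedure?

Step 1: 15 days after July 11, 2028 (when the loss occurs) is July 26, 2028; done July 23, 2028 — timely.
Step 2: the window is 18–39 days after July 23, 2028 (when first notice of loss is given), so August 10, 2028 through August 31, 2028; done August 11, 2028 — within the window.
Step 3: 31 days after August 11, 2028 (when the property is made available) is September 11, 2028; done August 13, 2028 — timely.
Step 4: the window is 11–35 days after August 13, 2028 (when the examination under oath is completed), so August 24, 2028 through September 17, 2028; done September 16, 2028 — within the window.
Step 5: 90 days after October 18, 2028 (end of the 32-day waiting period, which began when the appraisal demand is filed on September 16, 2028) is January 16, 2029; October 29, 2028 is within that limit.

Yes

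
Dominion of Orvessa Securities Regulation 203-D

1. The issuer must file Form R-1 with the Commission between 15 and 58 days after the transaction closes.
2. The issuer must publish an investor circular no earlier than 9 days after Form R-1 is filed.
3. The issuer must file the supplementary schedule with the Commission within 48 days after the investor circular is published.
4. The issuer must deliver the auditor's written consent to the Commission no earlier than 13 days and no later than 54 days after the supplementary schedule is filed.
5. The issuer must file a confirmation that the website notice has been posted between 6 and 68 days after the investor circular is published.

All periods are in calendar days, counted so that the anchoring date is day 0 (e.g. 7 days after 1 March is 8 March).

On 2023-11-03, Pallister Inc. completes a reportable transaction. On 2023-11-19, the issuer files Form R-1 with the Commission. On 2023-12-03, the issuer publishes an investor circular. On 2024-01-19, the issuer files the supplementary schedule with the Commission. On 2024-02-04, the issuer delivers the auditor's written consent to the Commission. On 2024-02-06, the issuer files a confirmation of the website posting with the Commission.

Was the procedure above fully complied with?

Yes

Step 1 — 15 and 58 days from 2023-11-03 (when the transaction closes) are 2023-11-18 and 2023-12-31 respectively; done 2023-11-19, which is between those dates.
Step 2 — must wait 9 days from 2023-11-19 (when Form R-1 is filed), so not before 2023-11-28; done 2023-12-03 — permitted.
Step 3 — counting 48 days from 2023-12-03 (when the investor circular is published) gives a deadline of 2024-01-20; 2024-01-19 is within that limit.
Step 4 — 13 and 54 days from 2024-01-19 (when the supplementary schedule is filed) are 2024-02-01 and 2024-03-13 respectively; done 2024-02-04, which is between those dates.
Step 5 — 6 and 68 days from 2023-12-03 (when the investor circular is published) are 2023-12-09 and 2024-02-09 respectively; done 2024-02-06 — within the window.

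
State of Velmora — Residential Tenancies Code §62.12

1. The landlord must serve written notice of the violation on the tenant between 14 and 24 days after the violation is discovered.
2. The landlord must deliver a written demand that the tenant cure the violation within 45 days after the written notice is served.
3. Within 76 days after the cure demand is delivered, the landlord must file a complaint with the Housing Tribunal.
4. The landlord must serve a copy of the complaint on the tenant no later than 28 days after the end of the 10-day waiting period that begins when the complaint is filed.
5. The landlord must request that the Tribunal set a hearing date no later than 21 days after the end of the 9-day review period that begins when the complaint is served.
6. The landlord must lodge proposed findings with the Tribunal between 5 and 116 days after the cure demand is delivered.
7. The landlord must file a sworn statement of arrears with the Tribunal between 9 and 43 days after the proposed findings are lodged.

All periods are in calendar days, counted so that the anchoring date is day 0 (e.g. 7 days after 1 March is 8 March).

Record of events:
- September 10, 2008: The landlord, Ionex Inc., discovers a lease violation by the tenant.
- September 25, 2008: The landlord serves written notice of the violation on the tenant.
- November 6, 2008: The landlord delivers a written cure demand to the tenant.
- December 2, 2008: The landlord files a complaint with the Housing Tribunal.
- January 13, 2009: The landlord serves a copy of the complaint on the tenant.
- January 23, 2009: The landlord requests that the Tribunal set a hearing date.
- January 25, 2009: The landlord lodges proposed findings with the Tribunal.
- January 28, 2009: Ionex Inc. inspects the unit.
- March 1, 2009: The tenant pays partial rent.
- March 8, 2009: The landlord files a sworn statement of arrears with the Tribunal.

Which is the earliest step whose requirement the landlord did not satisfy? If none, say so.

Step 1: the window is 14–24 days after September 10, 2008 (when the violation is discovered), so September 24, 2008 through October 4, 2008; done September 25, 2008 — within the window.
Step 2: 45 days after September 25, 2008 (when the written notice is served) is November 9, 2008; November 6, 2008 is within that limit.
Step 3: 76 days after November 6, 2008 (when the cure demand is delivered) is January 21, 2009; December 2, 2008 is within that limit.
Step 4: 28 days after December 12, 2008 (end of the 10-day waiting period, which began when the complaint is filed on December 2, 2008) is January 9, 2009; January 13, 2009 misses that deadline by 4 days.
The analysis stops there.

Step 4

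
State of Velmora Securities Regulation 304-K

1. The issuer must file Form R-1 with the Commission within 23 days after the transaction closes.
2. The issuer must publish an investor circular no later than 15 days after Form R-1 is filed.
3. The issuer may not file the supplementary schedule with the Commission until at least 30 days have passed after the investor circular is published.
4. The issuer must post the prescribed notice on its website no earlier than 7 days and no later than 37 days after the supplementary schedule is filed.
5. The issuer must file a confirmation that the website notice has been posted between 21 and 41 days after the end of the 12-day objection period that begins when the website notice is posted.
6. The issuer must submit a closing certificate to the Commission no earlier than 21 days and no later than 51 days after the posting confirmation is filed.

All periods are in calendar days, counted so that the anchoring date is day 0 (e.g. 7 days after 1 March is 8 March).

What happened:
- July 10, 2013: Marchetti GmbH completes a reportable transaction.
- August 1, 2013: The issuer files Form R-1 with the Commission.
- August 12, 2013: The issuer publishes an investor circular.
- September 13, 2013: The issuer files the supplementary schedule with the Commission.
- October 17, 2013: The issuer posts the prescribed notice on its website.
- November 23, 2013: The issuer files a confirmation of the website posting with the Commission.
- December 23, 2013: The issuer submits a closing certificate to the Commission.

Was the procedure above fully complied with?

Yes

Step 1 — counting 23 days from July 10, 2013 (when the transaction closes) gives a deadline of August 2, 2013; August 1, 2013 is within that limit.
Step 2 — counting 15 days from August 1, 2013 (when Form R-1 is filed) gives a deadline of August 16, 2013; August 12, 2013 is within that limit.
Step 3 — must wait 30 days from August 12, 2013 (when the investor circular is published), so not before September 11, 2013; done September 13, 2013, after the minimum wait.
Step 4 — 7 and 37 days from September 13, 2013 (when the supplementary schedule is filed) are September 20, 2013 and October 20, 2013 respectively; done October 17, 2013, which is between those dates.
Step 5 — 21 and 41 days from October 29, 2013 (end of the 12-day objection period, which began when the website notice is posted on October 17, 2013) are November 19, 2013 and December 9, 2013 respectively; November 23, 2013 falls inside that range.
Step 6 — 21 and 51 days from November 23, 2013 (when the posting confirmation is filed) are December 14, 2013 and January 13, 2014 respectively; December 23, 2013 falls inside that range.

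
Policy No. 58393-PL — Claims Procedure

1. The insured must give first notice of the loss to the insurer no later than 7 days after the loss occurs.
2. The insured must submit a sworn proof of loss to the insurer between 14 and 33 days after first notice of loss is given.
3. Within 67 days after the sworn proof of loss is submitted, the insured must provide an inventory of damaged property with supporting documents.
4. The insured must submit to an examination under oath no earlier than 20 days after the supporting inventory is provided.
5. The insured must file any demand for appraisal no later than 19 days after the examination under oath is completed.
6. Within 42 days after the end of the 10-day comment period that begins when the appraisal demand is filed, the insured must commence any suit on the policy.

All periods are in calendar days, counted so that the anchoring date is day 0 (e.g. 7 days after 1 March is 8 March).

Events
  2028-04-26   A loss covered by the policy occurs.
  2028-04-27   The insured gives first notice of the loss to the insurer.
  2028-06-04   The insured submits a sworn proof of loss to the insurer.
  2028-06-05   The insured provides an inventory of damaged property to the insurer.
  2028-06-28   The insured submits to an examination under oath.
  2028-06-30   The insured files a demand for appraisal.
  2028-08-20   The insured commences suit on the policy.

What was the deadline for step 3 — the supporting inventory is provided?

Step 3 runs from 2028-06-04, when the sworn proof of loss is submitted. 67 days after 2028-06-04 is 2028-08-10.

2028-08-10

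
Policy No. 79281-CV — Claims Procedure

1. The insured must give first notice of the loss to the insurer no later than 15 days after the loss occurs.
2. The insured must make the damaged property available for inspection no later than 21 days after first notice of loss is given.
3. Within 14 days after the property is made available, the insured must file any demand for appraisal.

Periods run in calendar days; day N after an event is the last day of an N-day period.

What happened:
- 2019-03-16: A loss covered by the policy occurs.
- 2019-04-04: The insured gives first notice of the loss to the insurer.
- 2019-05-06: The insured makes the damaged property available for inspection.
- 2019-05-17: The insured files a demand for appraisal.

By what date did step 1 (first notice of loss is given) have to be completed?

2019-03-31

Step 1 runs from 2019-03-16, when the loss occurs. 15 days after 2019-03-16 is 2019-03-31.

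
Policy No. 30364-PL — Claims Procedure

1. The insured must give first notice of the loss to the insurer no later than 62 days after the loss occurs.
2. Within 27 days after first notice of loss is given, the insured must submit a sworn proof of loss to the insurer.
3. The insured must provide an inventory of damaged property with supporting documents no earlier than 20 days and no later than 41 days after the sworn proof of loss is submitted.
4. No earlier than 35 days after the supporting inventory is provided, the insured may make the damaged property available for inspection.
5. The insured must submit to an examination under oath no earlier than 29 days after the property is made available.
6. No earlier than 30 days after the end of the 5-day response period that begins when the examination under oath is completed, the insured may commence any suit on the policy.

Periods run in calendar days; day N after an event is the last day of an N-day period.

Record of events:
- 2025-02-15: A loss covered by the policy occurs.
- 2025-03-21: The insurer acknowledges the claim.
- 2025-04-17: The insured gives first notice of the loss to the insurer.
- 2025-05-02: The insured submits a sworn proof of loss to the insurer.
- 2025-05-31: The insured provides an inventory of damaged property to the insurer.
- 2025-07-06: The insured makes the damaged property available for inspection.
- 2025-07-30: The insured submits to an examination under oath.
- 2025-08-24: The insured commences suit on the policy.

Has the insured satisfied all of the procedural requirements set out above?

No

(1) due by 2025-02-15 + 62 days = 2025-04-18; 2025-04-17 is within that limit.
(2) due by 2025-04-17 + 27 days = 2025-05-14; 2025-05-02 is within that limit.
(3) the permitted window runs from 2025-05-02 + 20 = 2025-05-22 to 2025-05-02 + 41 = 2025-06-12; 2025-05-31 falls inside that range.
(4) permitted from 2025-05-31 + 35 days = 2025-07-05 onward; done 2025-07-06 — permitted.
(5) permitted from 2025-07-06 + 29 days = 2025-08-04 onward; acted on 2025-07-30, 5 days prematurely.
The procedure was therefore not followed at step 5.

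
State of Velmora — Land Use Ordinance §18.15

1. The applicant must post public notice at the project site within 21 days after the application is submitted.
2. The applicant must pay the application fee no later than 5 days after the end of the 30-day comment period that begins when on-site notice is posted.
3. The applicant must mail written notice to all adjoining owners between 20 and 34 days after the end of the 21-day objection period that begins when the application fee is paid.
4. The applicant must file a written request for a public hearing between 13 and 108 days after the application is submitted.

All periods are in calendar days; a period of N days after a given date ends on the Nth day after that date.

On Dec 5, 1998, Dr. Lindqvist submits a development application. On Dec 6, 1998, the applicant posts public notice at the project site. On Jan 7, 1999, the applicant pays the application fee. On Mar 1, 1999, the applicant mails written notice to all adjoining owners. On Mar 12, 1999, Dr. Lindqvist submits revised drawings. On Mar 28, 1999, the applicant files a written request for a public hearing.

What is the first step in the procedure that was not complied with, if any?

Step 4

Step 1 — counting 21 days from Dec 5, 1998 (when the application is submitted) gives a deadline of Dec 26, 1998; completed Dec 6, 1998, before the deadline.
Step 2 — counting 5 days from Jan 5, 1999 (end of the 30-day comment period, which began when on-site notice is posted on Dec 6, 1998) gives a deadline of Jan 10, 1999; Jan 7, 1999 is within that limit.
Step 3 — 20 and 34 days from Jan 28, 1999 (end of the 21-day objection period, which began when the application fee is paid on Jan 7, 1999) are Feb 17, 1999 and Mar 3, 1999 respectively; done Mar 1, 1999 — within the window.
Step 4 — 13 and 108 days from Dec 5, 1998 (when the application is submitted) are Dec 18, 1998 and Mar 23, 1999 respectively; done Mar 28, 1999 — 5 days after the window closed.
That is the first point of non-compliance.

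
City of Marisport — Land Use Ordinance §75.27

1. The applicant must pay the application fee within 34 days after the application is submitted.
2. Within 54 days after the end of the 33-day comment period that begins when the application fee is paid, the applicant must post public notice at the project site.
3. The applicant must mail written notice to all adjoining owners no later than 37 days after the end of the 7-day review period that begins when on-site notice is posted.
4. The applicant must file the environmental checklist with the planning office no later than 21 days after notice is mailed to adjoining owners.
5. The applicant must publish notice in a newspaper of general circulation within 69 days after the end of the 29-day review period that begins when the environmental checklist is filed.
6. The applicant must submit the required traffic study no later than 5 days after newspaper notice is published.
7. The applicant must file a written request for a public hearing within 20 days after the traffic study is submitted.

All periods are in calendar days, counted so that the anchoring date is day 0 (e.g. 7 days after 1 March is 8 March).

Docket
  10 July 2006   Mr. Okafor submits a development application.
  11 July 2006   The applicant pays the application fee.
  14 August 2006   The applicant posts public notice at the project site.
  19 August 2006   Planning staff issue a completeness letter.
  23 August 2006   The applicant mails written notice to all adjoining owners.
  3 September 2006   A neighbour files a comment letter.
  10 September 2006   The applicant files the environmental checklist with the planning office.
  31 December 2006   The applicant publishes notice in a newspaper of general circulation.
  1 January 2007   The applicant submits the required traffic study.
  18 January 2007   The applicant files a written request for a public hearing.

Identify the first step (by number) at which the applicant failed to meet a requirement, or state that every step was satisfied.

Step 1: 34 days after 10 July 2006 (when the application is submitted) is 13 August 2006; 11 July 2006 is within that limit.
Step 2: 54 days after 13 August 2006 (end of the 33-day comment period, which began when the application fee is paid on 11 July 2006) is 6 October 2006; completed 14 August 2006, before the deadline.
Step 3: 37 days after 21 August 2006 (end of the 7-day review period, which began when on-site notice is posted on 14 August 2006) is 27 September 2006; done 23 August 2006 — timely.
Step 4: 21 days after 23 August 2006 (when notice is mailed to adjoining owners) is 13 September 2006; 10 September 2006 is within that limit.
Step 5: 69 days after 9 October 2006 (end of the 29-day review period, which began when the environmental checklist is filed on 10 September 2006) is 17 December 2006; not done until 31 December 2006, 14 days after the deadline.

Step 5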